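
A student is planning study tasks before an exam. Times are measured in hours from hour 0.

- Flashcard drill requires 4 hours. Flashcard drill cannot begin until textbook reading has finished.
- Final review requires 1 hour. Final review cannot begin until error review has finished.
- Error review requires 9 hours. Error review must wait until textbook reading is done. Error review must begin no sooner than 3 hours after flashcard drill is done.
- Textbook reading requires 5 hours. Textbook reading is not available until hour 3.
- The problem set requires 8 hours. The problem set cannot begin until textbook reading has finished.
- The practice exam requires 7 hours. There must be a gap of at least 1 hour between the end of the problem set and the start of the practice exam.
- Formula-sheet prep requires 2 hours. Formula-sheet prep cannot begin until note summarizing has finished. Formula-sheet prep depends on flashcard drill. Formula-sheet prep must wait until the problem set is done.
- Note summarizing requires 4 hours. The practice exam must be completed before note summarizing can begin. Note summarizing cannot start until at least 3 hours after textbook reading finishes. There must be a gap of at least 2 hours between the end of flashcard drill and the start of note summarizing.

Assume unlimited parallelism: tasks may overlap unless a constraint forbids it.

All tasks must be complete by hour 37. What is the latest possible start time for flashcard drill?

Formula-sheet prep has no dependents, so it just needs to finish by hour 37. Starting by 37 − 2 = hour 35 achieves that.
Note summarizing has to be done before formula-sheet prep (must start by hour 35). That means finishing by hour 35, i.e. starting by 35 − 4 = hour 31.
Final review has no dependents, so it just needs to finish by hour 37. Starting by 37 − 1 = hour 36 achieves that.
Error review has to be done before final review (must start by hour 36). That means finishing by hour 36, i.e. starting by 36 − 9 = hour 27.
Flashcard drill has several dependents: error review (must start by hour 27, minus 3-hour gap → hour 24); note summarizing (must start by hour 31, minus 2-hour gap → hour 29); formula-sheet prep (must start by hour 35). The earliest of those limits is hour 24, so flashcard drill must start by 24 − 4 = hour 20.

20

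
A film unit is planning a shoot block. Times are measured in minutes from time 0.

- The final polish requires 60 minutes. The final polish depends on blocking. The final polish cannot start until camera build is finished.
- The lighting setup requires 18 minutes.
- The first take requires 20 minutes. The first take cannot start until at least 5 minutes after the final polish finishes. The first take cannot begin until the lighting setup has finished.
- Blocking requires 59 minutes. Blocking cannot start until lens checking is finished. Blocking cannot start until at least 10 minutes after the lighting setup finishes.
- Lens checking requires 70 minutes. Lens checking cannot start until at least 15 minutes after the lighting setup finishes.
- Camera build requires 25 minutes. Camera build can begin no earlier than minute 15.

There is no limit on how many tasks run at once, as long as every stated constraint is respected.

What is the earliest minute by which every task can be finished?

After its own release at minute 15, camera build can start at minute 15 and finishes at minute 40.
The lighting setup has no prerequisites, so it starts at minute 0 and finishes at minute 18.
After the lighting setup (finishes minute 18, plus 15-minute gap → minute 33), lens checking can start at minute 33 and finishes at minute 103.
For blocking: lens checking (finishes minute 103); the lighting setup (finishes minute 18, plus 10-minute gap → minute 28). Taking the maximum gives a start of minute 103, and it finishes at 103 + 59 = minute 162.
For the final polish: blocking (finishes minute 162); camera build (finishes minute 40). Taking the maximum gives a start of minute 162, and it finishes at 162 + 60 = minute 222.
For the first take: the final polish (finishes minute 222, plus 5-minute gap → minute 227); the lighting setup (finishes minute 18). Taking the maximum gives a start of minute 227, and it finishes at 227 + 20 = minute 247.
All tasks are finished once the last one completes. Finish times: The lighting setup at 18, Camera build at 40, Lens checking at 103, Blocking at 162, The final polish at 222, The first take at 247. The latest is minute 247.

247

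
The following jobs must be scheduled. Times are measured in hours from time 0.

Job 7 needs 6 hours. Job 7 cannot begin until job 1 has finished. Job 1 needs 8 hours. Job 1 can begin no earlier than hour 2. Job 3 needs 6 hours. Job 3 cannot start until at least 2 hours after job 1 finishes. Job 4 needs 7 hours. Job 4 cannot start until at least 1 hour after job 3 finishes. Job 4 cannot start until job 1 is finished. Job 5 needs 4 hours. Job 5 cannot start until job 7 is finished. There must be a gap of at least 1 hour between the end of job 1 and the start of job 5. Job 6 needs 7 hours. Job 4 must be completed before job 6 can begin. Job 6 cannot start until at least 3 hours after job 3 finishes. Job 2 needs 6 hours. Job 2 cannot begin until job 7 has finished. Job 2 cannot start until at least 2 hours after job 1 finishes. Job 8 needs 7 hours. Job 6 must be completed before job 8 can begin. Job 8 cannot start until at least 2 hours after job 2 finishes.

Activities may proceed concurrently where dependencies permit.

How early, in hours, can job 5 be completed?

Job 1 waits on its own release at hour 2, so it starts at hour 2 and finishes at 2 + 8 = hour 10.
Job 7 waits on job 1 (finishes hour 10), so it starts at hour 10 and finishes at 10 + 6 = hour 16.
For job 5: job 7 (finishes hour 16); job 1 (finishes hour 10, plus 1-hour gap → hour 11). Taking the maximum gives a start of hour 16, and it finishes at 16 + 4 = hour 20.

20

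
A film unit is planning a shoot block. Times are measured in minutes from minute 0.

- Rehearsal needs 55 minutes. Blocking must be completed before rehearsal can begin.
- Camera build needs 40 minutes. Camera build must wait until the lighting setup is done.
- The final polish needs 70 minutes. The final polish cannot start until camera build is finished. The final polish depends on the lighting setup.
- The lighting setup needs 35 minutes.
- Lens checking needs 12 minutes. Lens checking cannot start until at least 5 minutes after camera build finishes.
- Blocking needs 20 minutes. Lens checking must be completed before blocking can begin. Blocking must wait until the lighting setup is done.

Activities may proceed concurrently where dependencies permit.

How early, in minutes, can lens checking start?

80

Nothing blocks the lighting setup, so it runs from minute 0 to minute 35.
After the lighting setup (finishes minute 35), camera build can start at minute 35 and finishes at minute 75.
Lens checking waits on camera build (finishes minute 75, plus 5-minute gap → minute 80), so the earliest it can start is minute 80.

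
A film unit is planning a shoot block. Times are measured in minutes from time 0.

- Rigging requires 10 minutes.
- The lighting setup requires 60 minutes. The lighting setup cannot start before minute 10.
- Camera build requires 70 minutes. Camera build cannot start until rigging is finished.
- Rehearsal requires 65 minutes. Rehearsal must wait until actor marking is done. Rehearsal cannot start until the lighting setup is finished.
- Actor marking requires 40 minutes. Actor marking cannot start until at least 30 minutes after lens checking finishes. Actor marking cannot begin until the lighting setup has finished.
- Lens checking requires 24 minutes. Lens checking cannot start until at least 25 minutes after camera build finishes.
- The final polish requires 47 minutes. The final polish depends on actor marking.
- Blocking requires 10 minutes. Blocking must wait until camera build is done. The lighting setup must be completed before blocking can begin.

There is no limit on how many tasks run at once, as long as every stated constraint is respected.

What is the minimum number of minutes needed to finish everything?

The lighting setup waits on its own release at minute 10, so it starts at minute 10 and finishes at 10 + 60 = minute 70.
Rigging can start immediately at minute 0; it finishes at minute 10.
After rigging (finishes minute 10), camera build can start at minute 10 and finishes at minute 80.
Blocking cannot start until camera build (finishes minute 80); the lighting setup (finishes minute 70). The controlling bound is minute 80, so blocking finishes at 80 + 10 = minute 90.
Lens checking waits on camera build (finishes minute 80, plus 25-minute gap → minute 105), so it starts at minute 105 and finishes at 105 + 24 = minute 129.
Actor marking has to wait for lens checking (finishes minute 129, plus 30-minute gap → minute 159); the lighting setup (finishes minute 70). The latest of these is minute 159, so actor marking runs minute 159 to 159 + 40 = minute 199.
The final polish waits on actor marking (finishes minute 199), so it starts at minute 199 and finishes at 199 + 47 = minute 246.
Rehearsal cannot start until actor marking (finishes minute 199); the lighting setup (finishes minute 70). The controlling bound is minute 199, so rehearsal finishes at 199 + 65 = minute 264.
All tasks are finished once the last one completes. Finish times: Rigging at 10, The lighting setup at 70, Camera build at 80, Lens checking at 129, Blocking at 90, Actor marking at 199, Rehearsal at 264, The final polish at 246. The latest is minute 264.

264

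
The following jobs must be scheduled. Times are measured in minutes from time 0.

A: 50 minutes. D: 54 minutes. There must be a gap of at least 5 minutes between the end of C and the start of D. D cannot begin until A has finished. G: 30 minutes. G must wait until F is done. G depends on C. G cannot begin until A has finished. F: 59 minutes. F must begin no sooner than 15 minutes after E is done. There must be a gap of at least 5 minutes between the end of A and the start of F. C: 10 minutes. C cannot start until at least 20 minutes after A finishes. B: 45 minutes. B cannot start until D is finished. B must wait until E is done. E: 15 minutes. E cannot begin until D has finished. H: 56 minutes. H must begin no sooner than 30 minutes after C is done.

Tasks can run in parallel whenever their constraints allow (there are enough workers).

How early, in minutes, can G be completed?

Nothing blocks A, so it runs from minute 0 to minute 50.
C cannot begin until A (finishes minute 50, plus 20-minute gap → minute 70). It runs from minute 70 to 70 + 10 = minute 80.
D has to wait for C (finishes minute 80, plus 5-minute gap → minute 85); A (finishes minute 50). The latest of these is minute 85, so D runs minute 85 to 85 + 54 = minute 139.
E waits on D (finishes minute 139), so it starts at minute 139 and finishes at 139 + 15 = minute 154.
F cannot start until E (finishes minute 154, plus 15-minute gap → minute 169); A (finishes minute 50, plus 5-minute gap → minute 55). The controlling bound is minute 169, so F finishes at 169 + 59 = minute 228.
For G: F (finishes minute 228); C (finishes minute 80); A (finishes minute 50). Taking the maximum gives a start of minute 228, and it finishes at 228 + 30 = minute 258.

258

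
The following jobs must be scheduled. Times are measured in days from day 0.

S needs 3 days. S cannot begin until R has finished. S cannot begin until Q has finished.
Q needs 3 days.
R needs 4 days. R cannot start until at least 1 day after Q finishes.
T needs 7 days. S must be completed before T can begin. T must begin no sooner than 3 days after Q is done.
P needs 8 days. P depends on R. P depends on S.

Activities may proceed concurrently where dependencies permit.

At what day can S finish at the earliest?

Q can start immediately at day 0; it finishes at day 3.
After Q (finishes day 3, plus 1-day gap → day 4), R can start at day 4 and finishes at day 8.
For S: R (finishes day 8); Q (finishes day 3). Taking the maximum gives a start of day 8, and it finishes at 8 + 3 = day 11.

11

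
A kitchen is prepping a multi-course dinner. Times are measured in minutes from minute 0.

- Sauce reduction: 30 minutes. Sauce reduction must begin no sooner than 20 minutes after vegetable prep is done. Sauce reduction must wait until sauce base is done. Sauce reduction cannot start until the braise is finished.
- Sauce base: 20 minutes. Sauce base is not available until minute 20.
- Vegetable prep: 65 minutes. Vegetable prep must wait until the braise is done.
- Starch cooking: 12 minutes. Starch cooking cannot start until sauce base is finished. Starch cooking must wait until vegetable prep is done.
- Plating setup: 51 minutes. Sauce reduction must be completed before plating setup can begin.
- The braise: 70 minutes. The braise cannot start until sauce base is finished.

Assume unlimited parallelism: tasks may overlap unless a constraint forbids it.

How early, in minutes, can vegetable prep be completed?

Sauce base cannot begin until its own release at minute 20. It runs from minute 20 to 20 + 20 = minute 40.
The braise cannot begin until sauce base (finishes minute 40). It runs from minute 40 to 40 + 70 = minute 110.
Vegetable prep waits on the braise (finishes minute 110), so it starts at minute 110 and finishes at 110 + 65 = minute 175.

175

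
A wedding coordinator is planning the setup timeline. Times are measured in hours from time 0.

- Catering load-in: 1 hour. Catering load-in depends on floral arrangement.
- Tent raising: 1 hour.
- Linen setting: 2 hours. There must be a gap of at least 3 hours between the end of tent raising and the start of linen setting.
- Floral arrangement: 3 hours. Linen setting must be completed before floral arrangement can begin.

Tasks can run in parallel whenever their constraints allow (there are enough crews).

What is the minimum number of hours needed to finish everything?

10

Tent raising can start immediately at hour 0; it finishes at hour 1.
Linen setting cannot begin until tent raising (finishes hour 1, plus 3-hour gap → hour 4). It runs from hour 4 to 4 + 2 = hour 6.
After linen setting (finishes hour 6), floral arrangement can start at hour 6 and finishes at hour 9.
Catering load-in waits on floral arrangement (finishes hour 9), so it starts at hour 9 and finishes at 9 + 1 = hour 10.
All tasks are finished once the last one completes. Finish times: Tent raising at 1, Linen setting at 6, Floral arrangement at 9, Catering load-in at 10. The latest is hour 10.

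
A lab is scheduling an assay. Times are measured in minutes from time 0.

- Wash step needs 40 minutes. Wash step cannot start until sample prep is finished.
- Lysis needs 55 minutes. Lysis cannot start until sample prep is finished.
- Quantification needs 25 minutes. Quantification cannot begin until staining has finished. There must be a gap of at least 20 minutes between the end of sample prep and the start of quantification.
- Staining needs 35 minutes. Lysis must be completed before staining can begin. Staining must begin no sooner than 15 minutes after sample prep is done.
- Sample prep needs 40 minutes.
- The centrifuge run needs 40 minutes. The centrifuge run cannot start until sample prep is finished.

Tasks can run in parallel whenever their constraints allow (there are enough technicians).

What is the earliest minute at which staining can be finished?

Nothing blocks sample prep, so it runs from minute 0 to minute 40.
Lysis waits on sample prep (finishes minute 40), so it starts at minute 40 and finishes at 40 + 55 = minute 95.
For staining: lysis (finishes minute 95); sample prep (finishes minute 40, plus 15-minute gap → minute 55). Taking the maximum gives a start of minute 95, and it finishes at 95 + 35 = minute 130.

130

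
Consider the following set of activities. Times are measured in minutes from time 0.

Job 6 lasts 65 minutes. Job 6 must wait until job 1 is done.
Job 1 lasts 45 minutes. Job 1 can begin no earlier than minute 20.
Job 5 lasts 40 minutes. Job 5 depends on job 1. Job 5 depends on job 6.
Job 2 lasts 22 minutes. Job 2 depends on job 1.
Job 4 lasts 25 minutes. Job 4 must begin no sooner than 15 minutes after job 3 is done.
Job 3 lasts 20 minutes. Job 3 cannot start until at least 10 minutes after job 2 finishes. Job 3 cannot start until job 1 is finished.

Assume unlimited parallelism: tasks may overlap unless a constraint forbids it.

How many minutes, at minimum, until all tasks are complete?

170

Job 1 cannot begin until its own release at minute 20. It runs from minute 20 to 20 + 45 = minute 65.
Job 6 cannot begin until job 1 (finishes minute 65). It runs from minute 65 to 65 + 65 = minute 130.
Job 5 has to wait for job 1 (finishes minute 65); job 6 (finishes minute 130). The latest of these is minute 130, so job 5 runs minute 130 to 130 + 40 = minute 170.
After job 1 (finishes minute 65), job 2 can start at minute 65 and finishes at minute 87.
Job 3 needs all of job 2 (finishes minute 87, plus 10-minute gap → minute 97); job 1 (finishes minute 65). That puts its earliest start at minute 97; it finishes at 97 + 20 = minute 117.
Job 4 cannot begin until job 3 (finishes minute 117, plus 15-minute gap → minute 132). It runs from minute 132 to 132 + 25 = minute 157.
All tasks are finished once the last one completes. Finish times: Job 1 at 65, Job 2 at 87, Job 3 at 117, Job 4 at 157, Job 5 at 170, Job 6 at 130. The latest is minute 170.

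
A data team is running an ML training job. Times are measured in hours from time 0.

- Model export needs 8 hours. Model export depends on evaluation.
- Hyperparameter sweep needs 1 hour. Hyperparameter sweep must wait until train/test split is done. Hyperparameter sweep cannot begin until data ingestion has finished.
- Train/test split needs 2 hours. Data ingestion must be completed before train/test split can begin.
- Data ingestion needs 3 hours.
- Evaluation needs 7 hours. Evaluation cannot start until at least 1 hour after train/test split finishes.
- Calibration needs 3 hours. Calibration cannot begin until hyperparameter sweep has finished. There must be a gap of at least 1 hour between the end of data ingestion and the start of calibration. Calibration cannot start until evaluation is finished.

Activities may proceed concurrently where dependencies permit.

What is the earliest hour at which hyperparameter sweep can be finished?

Data ingestion can start immediately at hour 0; it finishes at hour 3.
After data ingestion (finishes hour 3), train/test split can start at hour 3 and finishes at hour 5.
Hyperparameter sweep has to wait for train/test split (finishes hour 5); data ingestion (finishes hour 3). The latest of these is hour 5, so hyperparameter sweep runs hour 5 to 5 + 1 = hour 6.

6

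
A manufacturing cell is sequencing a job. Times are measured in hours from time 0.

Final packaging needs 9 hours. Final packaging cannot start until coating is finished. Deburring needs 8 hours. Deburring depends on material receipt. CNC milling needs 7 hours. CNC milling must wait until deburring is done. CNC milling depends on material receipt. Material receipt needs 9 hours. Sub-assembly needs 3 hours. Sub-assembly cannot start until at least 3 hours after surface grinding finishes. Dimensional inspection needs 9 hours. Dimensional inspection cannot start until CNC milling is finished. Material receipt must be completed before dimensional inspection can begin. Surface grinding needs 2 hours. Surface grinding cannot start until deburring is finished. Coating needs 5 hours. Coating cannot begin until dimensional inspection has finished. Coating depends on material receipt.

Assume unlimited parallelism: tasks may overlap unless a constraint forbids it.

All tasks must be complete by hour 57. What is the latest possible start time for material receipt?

10

To finish by hour 57, final packaging (duration 9) must start no later than hour 48.
Coating has to be done before final packaging (must start by hour 48). That means finishing by hour 48, i.e. starting by 48 − 5 = hour 43.
Dimensional inspection has to be done before coating (must start by hour 43). That means finishing by hour 43, i.e. starting by 43 − 9 = hour 34.
CNC milling feeds into dimensional inspection (must start by hour 34); so CNC milling must finish by hour 34 and therefore start by hour 27.
To finish by hour 57, sub-assembly (duration 3) must start no later than hour 54.
Surface grinding has to be done before sub-assembly (must start by hour 54, minus 3-hour gap → hour 51). That means finishing by hour 51, i.e. starting by 51 − 2 = hour 49.
Deburring must finish in time for CNC milling (must start by hour 27); surface grinding (must start by hour 49). The tightest is hour 27, so deburring must start by 27 − 8 = hour 19.
Material receipt feeds deburring (must start by hour 19); CNC milling (must start by hour 27); dimensional inspection (must start by hour 34); coating (must start by hour 43). Taking the minimum, material receipt must finish by hour 19 and start by 19 − 9 = hour 10.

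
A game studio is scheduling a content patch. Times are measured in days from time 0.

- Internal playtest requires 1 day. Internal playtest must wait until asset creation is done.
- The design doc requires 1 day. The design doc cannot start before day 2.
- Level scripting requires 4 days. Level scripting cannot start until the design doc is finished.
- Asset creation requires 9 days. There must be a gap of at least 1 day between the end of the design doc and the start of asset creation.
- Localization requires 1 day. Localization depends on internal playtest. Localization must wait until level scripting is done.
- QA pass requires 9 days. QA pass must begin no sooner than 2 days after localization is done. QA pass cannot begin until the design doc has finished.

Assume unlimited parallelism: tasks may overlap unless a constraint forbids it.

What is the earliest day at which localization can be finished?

15

The design doc waits on its own release at day 2, so it starts at day 2 and finishes at 2 + 1 = day 3.
After the design doc (finishes day 3), level scripting can start at day 3 and finishes at day 7.
After the design doc (finishes day 3, plus 1-day gap → day 4), asset creation can start at day 4 and finishes at day 13.
After asset creation (finishes day 13), internal playtest can start at day 13 and finishes at day 14.
For localization: internal playtest (finishes day 14); level scripting (finishes day 7). Taking the maximum gives a start of day 14, and it finishes at 14 + 1 = day 15.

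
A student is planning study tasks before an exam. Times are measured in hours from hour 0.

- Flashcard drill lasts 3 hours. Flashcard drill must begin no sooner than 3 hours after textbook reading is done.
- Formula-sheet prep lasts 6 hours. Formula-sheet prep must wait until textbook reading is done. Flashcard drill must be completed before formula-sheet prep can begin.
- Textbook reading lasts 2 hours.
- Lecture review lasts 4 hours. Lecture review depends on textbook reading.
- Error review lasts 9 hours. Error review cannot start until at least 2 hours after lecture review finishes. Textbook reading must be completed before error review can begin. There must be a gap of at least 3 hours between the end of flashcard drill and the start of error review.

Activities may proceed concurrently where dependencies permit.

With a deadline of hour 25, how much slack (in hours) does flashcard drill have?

5

Nothing blocks textbook reading, so it runs from hour 0 to hour 2.
Flashcard drill cannot begin until textbook reading (finishes hour 2, plus 3-hour gap → hour 5). It runs from hour 5 to 5 + 3 = hour 8.

Working backward from the deadline:
To finish by hour 25, error review (duration 9) must start no later than hour 16.
Formula-sheet prep has no dependents, so it just needs to finish by hour 25. Starting by 25 − 6 = hour 19 achieves that.
Flashcard drill feeds error review (must start by hour 16, minus 3-hour gap → hour 13); formula-sheet prep (must start by hour 19). Taking the minimum, flashcard drill must finish by hour 13 and start by 13 − 3 = hour 10.
So flashcard drill can start as early as hour 5 and as late as hour 10, giving 10 − 5 = 5 hours of slack.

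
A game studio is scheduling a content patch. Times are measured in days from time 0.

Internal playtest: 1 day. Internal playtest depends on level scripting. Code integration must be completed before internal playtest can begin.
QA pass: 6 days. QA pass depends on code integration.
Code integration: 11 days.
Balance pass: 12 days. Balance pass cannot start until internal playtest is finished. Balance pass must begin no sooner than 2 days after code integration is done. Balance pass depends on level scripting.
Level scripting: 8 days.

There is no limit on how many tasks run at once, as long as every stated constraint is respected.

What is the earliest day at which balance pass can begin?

13

Code integration can start immediately at day 0; it finishes at day 11.
Level scripting can start immediately at day 0; it finishes at day 8.
Internal playtest cannot start until level scripting (finishes day 8); code integration (finishes day 11). The controlling bound is day 11, so internal playtest finishes at 11 + 1 = day 12.
Balance pass waits on internal playtest (finishes day 12); code integration (finishes day 11, plus 2-day gap → day 13); level scripting (finishes day 8). The latest of these is day 13, which is the earliest balance pass can start.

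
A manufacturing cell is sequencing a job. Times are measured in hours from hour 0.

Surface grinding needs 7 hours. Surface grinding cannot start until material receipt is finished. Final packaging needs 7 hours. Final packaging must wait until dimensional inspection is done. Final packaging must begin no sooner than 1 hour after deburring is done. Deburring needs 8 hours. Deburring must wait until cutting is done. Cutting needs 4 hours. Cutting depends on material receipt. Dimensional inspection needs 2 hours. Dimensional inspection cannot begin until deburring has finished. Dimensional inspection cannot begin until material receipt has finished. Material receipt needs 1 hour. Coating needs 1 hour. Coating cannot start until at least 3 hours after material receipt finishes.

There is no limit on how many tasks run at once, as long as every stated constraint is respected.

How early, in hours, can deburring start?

5

Material receipt has no prerequisites, so it starts at hour 0 and finishes at hour 1.
Cutting cannot begin until material receipt (finishes hour 1). It runs from hour 1 to 1 + 4 = hour 5.
Deburring waits on cutting (finishes hour 5), so the earliest it can start is hour 5.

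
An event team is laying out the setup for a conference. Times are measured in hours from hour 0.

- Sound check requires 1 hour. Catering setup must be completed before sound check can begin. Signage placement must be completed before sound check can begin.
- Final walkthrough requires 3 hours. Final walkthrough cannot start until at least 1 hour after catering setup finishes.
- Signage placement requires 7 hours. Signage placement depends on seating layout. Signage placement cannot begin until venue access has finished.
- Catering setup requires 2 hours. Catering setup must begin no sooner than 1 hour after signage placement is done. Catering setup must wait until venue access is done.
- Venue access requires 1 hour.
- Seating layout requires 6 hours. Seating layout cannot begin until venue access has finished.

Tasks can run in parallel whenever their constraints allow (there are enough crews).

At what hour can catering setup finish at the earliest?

Nothing blocks venue access, so it runs from hour 0 to hour 1.
Seating layout cannot begin until venue access (finishes hour 1). It runs from hour 1 to 1 + 6 = hour 7.
Signage placement has to wait for seating layout (finishes hour 7); venue access (finishes hour 1). The latest of these is hour 7, so signage placement runs hour 7 to 7 + 7 = hour 14.
Catering setup needs all of signage placement (finishes hour 14, plus 1-hour gap → hour 15); venue access (finishes hour 1). That puts its earliest start at hour 15; it finishes at 15 + 2 = hour 17.

17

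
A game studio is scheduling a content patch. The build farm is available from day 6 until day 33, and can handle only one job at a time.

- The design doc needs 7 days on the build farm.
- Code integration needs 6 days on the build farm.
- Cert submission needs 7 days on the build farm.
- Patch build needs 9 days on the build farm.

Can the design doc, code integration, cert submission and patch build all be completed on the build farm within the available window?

The build farm window is 33 − 6 = 27 days.
Running back to back, the jobs need 7 + 6 + 7 + 9 = 29 days on the build farm.
Since 29 > 27, they cannot all fit.

No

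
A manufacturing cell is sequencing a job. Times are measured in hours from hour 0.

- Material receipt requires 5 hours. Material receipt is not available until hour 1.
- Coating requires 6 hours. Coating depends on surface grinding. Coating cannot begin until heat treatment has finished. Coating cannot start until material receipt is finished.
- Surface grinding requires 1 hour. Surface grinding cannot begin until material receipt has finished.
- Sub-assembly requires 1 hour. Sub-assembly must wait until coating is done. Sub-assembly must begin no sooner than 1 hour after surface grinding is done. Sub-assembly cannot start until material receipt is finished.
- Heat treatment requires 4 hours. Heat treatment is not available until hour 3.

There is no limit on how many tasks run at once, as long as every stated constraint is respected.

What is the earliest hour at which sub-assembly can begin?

13

Heat treatment cannot begin until its own release at hour 3. It runs from hour 3 to 3 + 4 = hour 7.
Material receipt cannot begin until its own release at hour 1. It runs from hour 1 to 1 + 5 = hour 6.
Surface grinding waits on material receipt (finishes hour 6), so it starts at hour 6 and finishes at 6 + 1 = hour 7.
For coating: surface grinding (finishes hour 7); heat treatment (finishes hour 7); material receipt (finishes hour 6). Taking the maximum gives a start of hour 7, and it finishes at 7 + 6 = hour 13.
Sub-assembly waits on coating (finishes hour 13); surface grinding (finishes hour 7, plus 1-hour gap → hour 8); material receipt (finishes hour 6). The latest of these is hour 13, which is the earliest sub-assembly can start.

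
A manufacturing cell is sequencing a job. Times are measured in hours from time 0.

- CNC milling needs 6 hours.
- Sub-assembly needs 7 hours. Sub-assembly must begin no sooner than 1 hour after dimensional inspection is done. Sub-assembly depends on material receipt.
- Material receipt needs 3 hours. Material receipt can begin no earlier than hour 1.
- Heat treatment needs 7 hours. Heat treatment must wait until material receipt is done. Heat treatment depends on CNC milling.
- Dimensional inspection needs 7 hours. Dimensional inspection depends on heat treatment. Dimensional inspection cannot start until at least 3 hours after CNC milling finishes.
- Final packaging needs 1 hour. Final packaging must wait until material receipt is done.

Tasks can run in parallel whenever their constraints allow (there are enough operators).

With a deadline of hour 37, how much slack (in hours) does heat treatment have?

9

CNC milling has no prerequisites, so it starts at hour 0 and finishes at hour 6.
After its own release at hour 1, material receipt can start at hour 1 and finishes at hour 4.
Heat treatment cannot start until material receipt (finishes hour 4); CNC milling (finishes hour 6). The controlling bound is hour 6, so heat treatment finishes at 6 + 7 = hour 13.

Working backward from the deadline:
Sub-assembly must finish by hour 37; it takes 7 hours, so it must start by 37 − 7 = hour 30.
Dimensional inspection feeds into sub-assembly (must start by hour 30, minus 1-hour gap → hour 29); so dimensional inspection must finish by hour 29 and therefore start by hour 22.
Heat treatment has to be done before dimensional inspection (must start by hour 22). That means finishing by hour 22, i.e. starting by 22 − 7 = hour 15.
So heat treatment can start as early as hour 6 and as late as hour 15, giving 15 − 6 = 9 hours of slack.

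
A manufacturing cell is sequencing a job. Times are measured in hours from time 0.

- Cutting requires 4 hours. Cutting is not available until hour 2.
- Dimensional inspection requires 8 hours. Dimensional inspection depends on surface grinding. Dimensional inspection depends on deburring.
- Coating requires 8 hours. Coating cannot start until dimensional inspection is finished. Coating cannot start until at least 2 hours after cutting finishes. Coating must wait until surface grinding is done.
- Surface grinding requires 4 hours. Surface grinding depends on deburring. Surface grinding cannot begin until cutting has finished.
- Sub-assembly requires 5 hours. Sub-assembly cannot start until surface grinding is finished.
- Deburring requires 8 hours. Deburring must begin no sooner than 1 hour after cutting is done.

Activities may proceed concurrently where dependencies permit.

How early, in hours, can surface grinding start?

15

After its own release at hour 2, cutting can start at hour 2 and finishes at hour 6.
Deburring cannot begin until cutting (finishes hour 6, plus 1-hour gap → hour 7). It runs from hour 7 to 7 + 8 = hour 15.
Surface grinding waits on deburring (finishes hour 15); cutting (finishes hour 6). The latest of these is hour 15, which is the earliest surface grinding can start.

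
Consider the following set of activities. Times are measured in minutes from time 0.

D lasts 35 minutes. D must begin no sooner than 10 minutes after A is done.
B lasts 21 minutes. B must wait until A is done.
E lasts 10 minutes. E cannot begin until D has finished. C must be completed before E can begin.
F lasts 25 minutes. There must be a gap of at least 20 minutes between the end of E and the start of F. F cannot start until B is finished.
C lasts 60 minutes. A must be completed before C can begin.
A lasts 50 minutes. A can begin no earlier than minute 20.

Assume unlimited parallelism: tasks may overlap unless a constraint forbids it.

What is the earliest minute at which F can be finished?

185

A waits on its own release at minute 20, so it starts at minute 20 and finishes at 20 + 50 = minute 70.
D cannot begin until A (finishes minute 70, plus 10-minute gap → minute 80). It runs from minute 80 to 80 + 35 = minute 115.
C cannot begin until A (finishes minute 70). It runs from minute 70 to 70 + 60 = minute 130.
E cannot start until D (finishes minute 115); C (finishes minute 130). The controlling bound is minute 130, so E finishes at 130 + 10 = minute 140.
After A (finishes minute 70), B can start at minute 70 and finishes at minute 91.
F has to wait for E (finishes minute 140, plus 20-minute gap → minute 160); B (finishes minute 91). The latest of these is minute 160, so F runs minute 160 to 160 + 25 = minute 185.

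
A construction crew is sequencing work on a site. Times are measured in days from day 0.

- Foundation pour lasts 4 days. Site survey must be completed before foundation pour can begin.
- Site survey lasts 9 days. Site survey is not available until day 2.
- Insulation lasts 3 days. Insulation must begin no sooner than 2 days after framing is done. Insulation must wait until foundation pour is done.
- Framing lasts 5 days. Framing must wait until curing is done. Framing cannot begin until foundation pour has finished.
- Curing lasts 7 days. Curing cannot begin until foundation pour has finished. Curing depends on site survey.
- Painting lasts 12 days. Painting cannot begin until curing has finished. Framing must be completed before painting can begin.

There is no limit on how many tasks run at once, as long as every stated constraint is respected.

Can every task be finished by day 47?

Site survey cannot begin until its own release at day 2. It runs from day 2 to 2 + 9 = day 11.
Foundation pour cannot begin until site survey (finishes day 11). It runs from day 11 to 11 + 4 = day 15.
Curing cannot start until foundation pour (finishes day 15); site survey (finishes day 11). The controlling bound is day 15, so curing finishes at 15 + 7 = day 22.
Framing has to wait for curing (finishes day 22); foundation pour (finishes day 15). The latest of these is day 22, so framing runs day 22 to 22 + 5 = day 27.
Painting has to wait for curing (finishes day 22); framing (finishes day 27). The latest of these is day 27, so painting runs day 27 to 27 + 12 = day 39.
Insulation cannot start until framing (finishes day 27, plus 2-day gap → day 29); foundation pour (finishes day 15). The controlling bound is day 29, so insulation finishes at 29 + 3 = day 32.
Every task is finished by day 39, which is no later than the deadline of 47, so the schedule is feasible.

Yes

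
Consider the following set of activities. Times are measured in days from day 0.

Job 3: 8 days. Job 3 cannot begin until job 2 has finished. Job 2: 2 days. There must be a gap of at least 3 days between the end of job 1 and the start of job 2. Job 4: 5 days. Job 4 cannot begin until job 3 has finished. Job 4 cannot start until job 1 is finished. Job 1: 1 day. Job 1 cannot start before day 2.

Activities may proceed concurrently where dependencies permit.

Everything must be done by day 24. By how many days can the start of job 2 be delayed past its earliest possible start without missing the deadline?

3

After its own release at day 2, job 1 can start at day 2 and finishes at day 3.
After job 1 (finishes day 3, plus 3-day gap → day 6), job 2 can start at day 6 and finishes at day 8.

Working backward from the deadline:
Nothing follows job 4; the deadline of day 24 is its only limit. It must start by 24 − 5 = day 19.
Job 3 must finish before job 4 (must start by day 19). With an 8-day duration, job 3 must start by 19 − 8 = day 11.
Job 2 feeds into job 3 (must start by day 11); so job 2 must finish by day 11 and therefore start by day 9.
So job 2 can start as early as day 6 and as late as day 9, giving 9 − 6 = 3 days of slack.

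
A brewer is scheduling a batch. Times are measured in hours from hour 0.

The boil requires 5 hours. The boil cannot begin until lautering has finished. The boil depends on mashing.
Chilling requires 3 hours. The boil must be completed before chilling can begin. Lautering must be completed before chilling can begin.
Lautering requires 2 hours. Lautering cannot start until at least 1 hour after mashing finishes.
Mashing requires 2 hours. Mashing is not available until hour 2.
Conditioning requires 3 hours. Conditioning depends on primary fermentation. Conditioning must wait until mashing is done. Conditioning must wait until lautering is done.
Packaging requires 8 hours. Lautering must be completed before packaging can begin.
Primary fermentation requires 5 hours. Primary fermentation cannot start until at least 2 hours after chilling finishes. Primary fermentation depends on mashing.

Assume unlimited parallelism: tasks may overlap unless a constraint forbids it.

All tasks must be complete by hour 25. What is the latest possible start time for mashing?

2

Nothing follows conditioning; the deadline of hour 25 is its only limit. It must start by 25 − 3 = hour 22.
Primary fermentation has to be done before conditioning (must start by hour 22). That means finishing by hour 22, i.e. starting by 22 − 5 = hour 17.
Chilling has to be done before primary fermentation (must start by hour 17, minus 2-hour gap → hour 15). That means finishing by hour 15, i.e. starting by 15 − 3 = hour 12.
Since chilling (must start by hour 12) depends on it, the boil must finish by hour 12. Backing off its 5-hour duration gives a latest start of hour 7.
To finish by hour 25, packaging (duration 8) must start no later than hour 17.
Lautering feeds the boil (must start by hour 7); chilling (must start by hour 12); conditioning (must start by hour 22); packaging (must start by hour 17). Taking the minimum, lautering must finish by hour 7 and start by 7 − 2 = hour 5.
Mashing feeds lautering (must start by hour 5, minus 1-hour gap → hour 4); the boil (must start by hour 7); primary fermentation (must start by hour 17); conditioning (must start by hour 22). Taking the minimum, mashing must finish by hour 4 and start by 4 − 2 = hour 2.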